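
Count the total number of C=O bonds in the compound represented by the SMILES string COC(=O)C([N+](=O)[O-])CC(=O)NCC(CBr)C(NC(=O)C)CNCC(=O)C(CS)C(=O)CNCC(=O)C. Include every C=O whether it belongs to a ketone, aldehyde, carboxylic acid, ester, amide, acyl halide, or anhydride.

CH3OOC: ester, 1 C=O (running total 1).
CH2CONHCH2: amide, 1 C=O (running total 2).
CH(NHCOCH3): amide, 1 C=O (running total 3).
CO: ketone, 1 C=O (running total 4).
CO: ketone, 1 C=O (running total 5).
CO: ketone, 1 C=O (running total 6).

6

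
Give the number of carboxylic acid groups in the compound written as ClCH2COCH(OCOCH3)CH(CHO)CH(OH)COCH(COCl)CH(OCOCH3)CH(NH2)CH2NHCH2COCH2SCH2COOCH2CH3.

Working along the chain:
  ClCH2: halogen on an sp³ carbon → alkyl halide.
  CO: –C(=O)– with carbon on both sides → ketone.
  CH(OCOCH3): pendant –OC(=O)CH3: an acyloxy group → ester.
  CH(CHO): pendant –CHO: carbonyl C bonded to C and H → aldehyde.
  CH(OH): –OH on an sp³ carbon → alcohol (secondary).
  CO: –C(=O)– with carbon on both sides → ketone.
  CH(COCl): pendant –C(=O)X: carbonyl C bonded to C and halogen → acyl halide.
  CH(OCOCH3): pendant –OC(=O)CH3: an acyloxy group → ester.
  CH(NH2): –NH2 on an sp³ carbon with no adjacent C=O → amine.
  CH2NHCH2: C–N–C with sp³ carbons and no adjacent C=O → amine (secondary).
  CO: –C(=O)– with carbon on both sides → ketone.
  CH2SCH2: C–S–C linkage → sulfide (thioether).
  COOCH2CH3: –C(=O)OCH2CH3: carbonyl C bonded to C and to –OEt → ester.
No segment is a carboxylic acid: CH(OCOCH3) is ester, not carboxylic acid; CH(CHO) is aldehyde, not carboxylic acid; CH(OH) is alcohol, not carboxylic acid. → 0.

0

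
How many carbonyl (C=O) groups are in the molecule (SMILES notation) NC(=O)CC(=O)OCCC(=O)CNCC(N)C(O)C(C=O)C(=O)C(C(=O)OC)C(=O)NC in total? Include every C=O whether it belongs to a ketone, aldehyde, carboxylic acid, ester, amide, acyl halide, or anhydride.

7

H2NCO: amide, 1 C=O (running total 1).
CH2COOCH2: ester, 1 C=O (running total 2).
CO: ketone, 1 C=O (running total 3).
CH(CHO): aldehyde, 1 C=O (running total 4).
CO: ketone, 1 C=O (running total 5).
CH(COOCH3): ester, 1 C=O (running total 6).
CONHCH3: amide, 1 C=O (running total 7).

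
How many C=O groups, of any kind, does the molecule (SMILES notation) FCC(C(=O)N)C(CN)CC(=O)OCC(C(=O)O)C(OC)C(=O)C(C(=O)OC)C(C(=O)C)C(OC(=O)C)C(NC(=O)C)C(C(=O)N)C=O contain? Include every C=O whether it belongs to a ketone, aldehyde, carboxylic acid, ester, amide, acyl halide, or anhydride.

CH(CONH2): amide, 1 C=O (running total 1).
CH2COOCH2: ester, 1 C=O (running total 2).
CH(COOH): carboxylic acid, 1 C=O (running total 3).
CO: ketone, 1 C=O (running total 4).
CH(COOCH3): ester, 1 C=O (running total 5).
CH(COCH3): ketone, 1 C=O (running total 6).
CH(OCOCH3): ester, 1 C=O (running total 7).
CH(NHCOCH3): amide, 1 C=O (running total 8).
CH(CONH2): amide, 1 C=O (running total 9).
CHO: aldehyde, 1 C=O (running total 10).

10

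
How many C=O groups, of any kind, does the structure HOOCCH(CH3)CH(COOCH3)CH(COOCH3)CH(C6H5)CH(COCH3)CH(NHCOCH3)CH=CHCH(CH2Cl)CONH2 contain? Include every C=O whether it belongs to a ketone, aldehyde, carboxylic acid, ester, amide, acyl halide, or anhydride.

HOOC: carboxylic acid, 1 C=O (running total 1).
CH(COOCH3): ester, 1 C=O (running total 2).
CH(COOCH3): ester, 1 C=O (running total 3).
CH(COCH3): ketone, 1 C=O (running total 4).
CH(NHCOCH3): amide, 1 C=O (running total 5).
CONH2: amide, 1 C=O (running total 6).

6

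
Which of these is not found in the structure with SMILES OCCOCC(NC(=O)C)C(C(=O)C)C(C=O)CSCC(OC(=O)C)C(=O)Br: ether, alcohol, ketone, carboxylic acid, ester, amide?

carboxylic acid

alcohol: present (HOCH2 — HO– on an sp³ carbon → alcohol).
ketone: present (CH(COCH3) — pendant –COCH3: carbonyl C bonded to two carbons → ketone).
amide: present (CH(NHCOCH3) — pendant –NHC(=O)CH3: N bonded to a carbonyl → amide (not amine)).
ether: present (CH2OCH2 — C–O–C with sp³ carbons on both sides and no adjacent C=O → ether).
ester: present (CH(OCOCH3) — pendant –OC(=O)CH3: an acyloxy group → ester).
carboxylic acid: absent. In CH(OCOCH3), the acyl oxygen is bonded to carbon (–O–C), not to H, so this is an ester. In CH(NHCOCH3), the carbonyl is bonded to nitrogen, not to –OH; that is an amide.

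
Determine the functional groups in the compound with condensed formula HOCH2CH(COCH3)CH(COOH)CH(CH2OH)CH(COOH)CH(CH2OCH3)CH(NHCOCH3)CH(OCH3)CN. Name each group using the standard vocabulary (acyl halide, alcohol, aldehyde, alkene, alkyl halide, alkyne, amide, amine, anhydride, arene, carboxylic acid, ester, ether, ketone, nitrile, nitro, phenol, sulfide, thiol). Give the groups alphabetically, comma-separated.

alcohol, amide, carboxylic acid, ether, ketone, nitrile

Working along the chain:
  HOCH2: HO– on an sp³ carbon → alcohol.
  CH(COCH3): pendant –COCH3: carbonyl C bonded to two carbons → ketone.
  CH(COOH): pendant –COOH: carbonyl C bonded to C and –OH → carboxylic acid.
  CH(CH2OH): pendant –CH2OH on an sp³ backbone C → alcohol.
  CH(COOH): pendant –COOH: carbonyl C bonded to C and –OH → carboxylic acid.
  CH(CH2OCH3): pendant –CH2OCH3: C–O–C linkage → ether.
  CH(NHCOCH3): pendant –NHC(=O)CH3: N bonded to a carbonyl → amide (not amine).
  CH(OCH3): pendant –OCH3: C–O–C with sp³ C, no adjacent C=O → ether.
  CN: –C≡N: carbon triple-bonded to nitrogen → nitrile.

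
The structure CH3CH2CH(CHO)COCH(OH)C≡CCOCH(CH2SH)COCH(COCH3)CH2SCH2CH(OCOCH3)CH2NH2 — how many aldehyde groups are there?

Working along the chain:
  CH(CHO): pendant –CHO: carbonyl C bonded to C and H → aldehyde.
  CO: –C(=O)– with carbon on both sides → ketone.
  CH(OH): –OH on an sp³ carbon → alcohol (secondary).
  C≡C: C≡C triple bond → alkyne.
  CO: –C(=O)– with carbon on both sides → ketone.
  CH(CH2SH): pendant –CH2SH → thiol.
  CO: –C(=O)– with carbon on both sides → ketone.
  CH(COCH3): pendant –COCH3: carbonyl C bonded to two carbons → ketone.
  CH2SCH2: C–S–C linkage → sulfide (thioether).
  CH(OCOCH3): pendant –OC(=O)CH3: an acyloxy group → ester.
  CH2NH2: –NH2 on an sp³ carbon with no adjacent C=O → amine.
Aldehyde appears at: CH(CHO) → 1.

1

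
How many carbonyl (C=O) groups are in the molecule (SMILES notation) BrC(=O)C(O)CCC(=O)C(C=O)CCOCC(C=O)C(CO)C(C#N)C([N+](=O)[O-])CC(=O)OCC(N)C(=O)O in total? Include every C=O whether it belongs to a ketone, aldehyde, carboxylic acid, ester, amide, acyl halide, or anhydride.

6

BrCO: acyl halide, 1 C=O (running total 1).
CO: ketone, 1 C=O (running total 2).
CH(CHO): aldehyde, 1 C=O (running total 3).
CH(CHO): aldehyde, 1 C=O (running total 4).
CH2COOCH2: ester, 1 C=O (running total 5).
COOH: carboxylic acid, 1 C=O (running total 6).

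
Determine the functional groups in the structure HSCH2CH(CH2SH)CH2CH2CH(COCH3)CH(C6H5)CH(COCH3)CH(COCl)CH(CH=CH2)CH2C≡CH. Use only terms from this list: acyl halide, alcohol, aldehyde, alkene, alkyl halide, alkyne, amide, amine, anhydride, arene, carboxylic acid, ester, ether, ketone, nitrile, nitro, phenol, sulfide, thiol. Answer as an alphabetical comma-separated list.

acyl halide, alkene, alkyne, arene, ketone, thiol

Taking each segment in turn:
  HSCH2: –SH on an sp³ carbon → thiol.
  CH(CH2SH): pendant –CH2SH → thiol.
  CH(COCH3): pendant –COCH3: carbonyl C bonded to two carbons → ketone.
  CH(C6H5): pendant –C6H5: benzene ring → arene.
  CH(COCH3): pendant –COCH3: carbonyl C bonded to two carbons → ketone.
  CH(COCl): pendant –C(=O)X: carbonyl C bonded to C and halogen → acyl halide.
  CH(CH=CH2): pendant –CH=CH2: C=C double bond → alkene.
  C≡CH: C≡C triple bond → alkyne.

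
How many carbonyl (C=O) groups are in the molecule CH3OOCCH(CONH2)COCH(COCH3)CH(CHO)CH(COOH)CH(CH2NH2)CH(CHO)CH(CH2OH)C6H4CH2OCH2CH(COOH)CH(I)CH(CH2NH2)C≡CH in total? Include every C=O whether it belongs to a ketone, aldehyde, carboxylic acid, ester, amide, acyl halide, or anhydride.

8

CH3OOC: ester, 1 C=O (running total 1).
CH(CONH2): amide, 1 C=O (running total 2).
CO: ketone, 1 C=O (running total 3).
CH(COCH3): ketone, 1 C=O (running total 4).
CH(CHO): aldehyde, 1 C=O (running total 5).
CH(COOH): carboxylic acid, 1 C=O (running total 6).
CH(CHO): aldehyde, 1 C=O (running total 7).
CH(COOH): carboxylic acid, 1 C=O (running total 8).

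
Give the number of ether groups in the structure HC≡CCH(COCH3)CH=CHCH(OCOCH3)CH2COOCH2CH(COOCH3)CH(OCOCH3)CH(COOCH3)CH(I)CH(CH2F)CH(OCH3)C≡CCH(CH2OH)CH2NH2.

1

Taking each segment in turn:
  HC≡C: C≡C triple bond → alkyne.
  CH(COCH3): pendant –COCH3: carbonyl C bonded to two carbons → ketone.
  CH=CH: C=C double bond → alkene.
  CH(OCOCH3): pendant –OC(=O)CH3: an acyloxy group → ester.
  CH2COOCH2: –C(=O)–O–C with C on the carbonyl side → ester.
  CH(COOCH3): pendant –COOCH3: carbonyl C bonded to C and –OCH3 → ester.
  CH(OCOCH3): pendant –OC(=O)CH3: an acyloxy group → ester.
  CH(COOCH3): pendant –COOCH3: carbonyl C bonded to C and –OCH3 → ester.
  CH(I): halogen on an sp³ carbon → alkyl halide.
  CH(CH2F): pendant –CH2X: halogen on sp³ carbon → alkyl halide.
  CH(OCH3): pendant –OCH3: C–O–C with sp³ C, no adjacent C=O → ether.
  C≡C: C≡C triple bond → alkyne.
  CH(CH2OH): pendant –CH2OH on an sp³ backbone C → alcohol.
  CH2NH2: –NH2 on an sp³ carbon with no adjacent C=O → amine.
Ether appears at: CH(OCH3) → 1.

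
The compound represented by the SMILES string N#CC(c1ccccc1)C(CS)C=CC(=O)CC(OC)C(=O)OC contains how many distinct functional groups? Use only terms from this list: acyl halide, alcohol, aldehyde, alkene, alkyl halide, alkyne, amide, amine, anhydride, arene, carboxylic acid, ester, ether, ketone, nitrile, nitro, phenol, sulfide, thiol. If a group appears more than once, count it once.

7

Working along the chain:
  N≡C: N≡C–: carbon triple-bonded to nitrogen → nitrile.
  CH(C6H5): pendant –C6H5: benzene ring → arene.
  CH(CH2SH): pendant –CH2SH → thiol.
  CH=CH: C=C double bond → alkene.
  CO: –C(=O)– with carbon on both sides → ketone.
  CH(OCH3): pendant –OCH3: C–O–C with sp³ C, no adjacent C=O → ether.
  COOCH3: –C(=O)OCH3: carbonyl C bonded to C and to –OCH3 → ester (not ketone + ether).
Distinct types present: alkene, arene, ester, ether, ketone, nitrile, thiol.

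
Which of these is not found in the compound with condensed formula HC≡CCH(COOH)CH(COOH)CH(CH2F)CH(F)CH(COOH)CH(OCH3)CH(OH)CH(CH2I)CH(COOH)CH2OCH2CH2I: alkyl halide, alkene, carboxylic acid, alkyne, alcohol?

alcohol: present (CH(OH) — –OH on an sp³ carbon → alcohol (secondary)).
alkyl halide: present (CH(CH2F) — pendant –CH2X: halogen on sp³ carbon → alkyl halide).
carboxylic acid: present (CH(COOH) — pendant –COOH: carbonyl C bonded to C and –OH → carboxylic acid).
alkyne: present (HC≡C — C≡C triple bond → alkyne).
alkene: no segment matches this pattern.

alkene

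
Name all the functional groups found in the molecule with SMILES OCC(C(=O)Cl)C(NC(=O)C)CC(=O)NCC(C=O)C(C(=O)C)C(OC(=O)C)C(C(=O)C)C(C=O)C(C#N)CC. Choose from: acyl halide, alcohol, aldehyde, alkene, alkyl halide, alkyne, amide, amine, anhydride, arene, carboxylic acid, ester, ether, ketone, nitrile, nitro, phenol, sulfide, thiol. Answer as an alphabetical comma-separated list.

Working along the chain:
  HOCH2: HO– on an sp³ carbon → alcohol.
  CH(COCl): pendant –C(=O)X: carbonyl C bonded to C and halogen → acyl halide.
  CH(NHCOCH3): pendant –NHC(=O)CH3: N bonded to a carbonyl → amide (not amine).
  CH2CONHCH2: –C(=O)–N– linkage → amide (the N is not an amine).
  CH(CHO): pendant –CHO: carbonyl C bonded to C and H → aldehyde.
  CH(COCH3): pendant –COCH3: carbonyl C bonded to two carbons → ketone.
  CH(OCOCH3): pendant –OC(=O)CH3: an acyloxy group → ester.
  CH(COCH3): pendant –COCH3: carbonyl C bonded to two carbons → ketone.
  CH(CHO): pendant –CHO: carbonyl C bonded to C and H → aldehyde.
  CH(CN): pendant –C≡N: nitrile.

acyl halide, alcohol, aldehyde, amide, ester, ketone, nitrile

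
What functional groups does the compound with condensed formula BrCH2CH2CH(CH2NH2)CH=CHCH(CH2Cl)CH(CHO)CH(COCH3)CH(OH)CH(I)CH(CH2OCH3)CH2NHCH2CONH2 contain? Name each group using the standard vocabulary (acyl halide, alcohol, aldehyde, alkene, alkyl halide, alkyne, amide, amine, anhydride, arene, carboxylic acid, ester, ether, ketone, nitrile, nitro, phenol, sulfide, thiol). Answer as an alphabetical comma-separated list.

halogen on an sp³ carbon → alkyl halide.
pendant –CH2NH2: N on sp³ C, no adjacent C=O → amine.
C=C double bond → alkene.
pendant –CH2X: halogen on sp³ carbon → alkyl halide.
pendant –CHO: carbonyl C bonded to C and H → aldehyde.
pendant –COCH3: carbonyl C bonded to two carbons → ketone.
–OH on an sp³ carbon → alcohol (secondary).
halogen on an sp³ carbon → alkyl halide.
pendant –CH2OCH3: C–O–C linkage → ether.
C–N–C with sp³ carbons and no adjacent C=O → amine (secondary).
–C(=O)NH2: carbonyl C bonded to C and to N → amide (the N is not a separate amine).

alcohol, aldehyde, alkene, alkyl halide, amide, amine, ether, ketone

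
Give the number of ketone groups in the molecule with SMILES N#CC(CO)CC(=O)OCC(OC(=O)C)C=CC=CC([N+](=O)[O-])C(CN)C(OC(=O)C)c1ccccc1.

N≡C–: carbon triple-bonded to nitrogen → nitrile.
pendant –CH2OH on an sp³ backbone C → alcohol.
–C(=O)–O–C with C on the carbonyl side → ester.
pendant –OC(=O)CH3: an acyloxy group → ester.
C=C double bond → alkene.
C=C double bond → alkene.
–NO2 on an sp³ carbon → nitro (the N=O is not a carbonyl).
pendant –CH2NH2: N on sp³ C, no adjacent C=O → amine.
pendant –OC(=O)CH3: an acyloxy group → ester.
–C6H5 phenyl ring → arene.
No segment is a ketone: CH2COOCH2 is ester, not ketone; CH(OCOCH3) is ester, not ketone; CH(OCOCH3) is ester, not ketone. → 0.

0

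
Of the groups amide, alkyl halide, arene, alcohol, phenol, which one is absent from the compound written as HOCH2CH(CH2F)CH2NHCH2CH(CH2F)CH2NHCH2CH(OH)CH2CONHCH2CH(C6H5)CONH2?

phenol

amide: present (CH2CONHCH2 — –C(=O)–N– linkage → amide (the N is not an amine)).
arene: present (CH(C6H5) — pendant –C6H5: benzene ring → arene).
alkyl halide: present (CH(CH2F) — pendant –CH2X: halogen on sp³ carbon → alkyl halide).
alcohol: present (HOCH2 — HO– on an sp³ carbon → alcohol).
phenol: absent. In each of HOCH2 and CH(OH), the –OH is on an sp³ carbon, not on an aromatic ring, so it is an alcohol.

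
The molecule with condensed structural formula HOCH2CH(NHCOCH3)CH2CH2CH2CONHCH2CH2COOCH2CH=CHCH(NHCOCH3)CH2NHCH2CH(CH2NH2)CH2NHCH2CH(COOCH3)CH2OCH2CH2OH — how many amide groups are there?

3

HO– on an sp³ carbon → alcohol.
pendant –NHC(=O)CH3: N bonded to a carbonyl → amide (not amine).
–C(=O)–N– linkage → amide (the N is not an amine).
–C(=O)–O–C with C on the carbonyl side → ester.
C=C double bond → alkene.
pendant –NHC(=O)CH3: N bonded to a carbonyl → amide (not amine).
C–N–C with sp³ carbons and no adjacent C=O → amine (secondary).
pendant –CH2NH2: N on sp³ C, no adjacent C=O → amine.
C–N–C with sp³ carbons and no adjacent C=O → amine (secondary).
pendant –COOCH3: carbonyl C bonded to C and –OCH3 → ester.
C–O–C with sp³ carbons on both sides and no adjacent C=O → ether.
–OH on an sp³ carbon → alcohol.
Amide appears at: CH(NHCOCH3), CH2CONHCH2, CH(NHCOCH3) → 3.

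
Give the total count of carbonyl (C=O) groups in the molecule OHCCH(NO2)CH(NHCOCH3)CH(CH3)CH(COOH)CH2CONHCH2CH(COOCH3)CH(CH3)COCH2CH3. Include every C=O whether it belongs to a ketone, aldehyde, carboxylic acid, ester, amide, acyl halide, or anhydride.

OHC: aldehyde, 1 C=O (running total 1).
CH(NHCOCH3): amide, 1 C=O (running total 2).
CH(COOH): carboxylic acid, 1 C=O (running total 3).
CH2CONHCH2: amide, 1 C=O (running total 4).
CH(COOCH3): ester, 1 C=O (running total 5).
CO: ketone, 1 C=O (running total 6).

6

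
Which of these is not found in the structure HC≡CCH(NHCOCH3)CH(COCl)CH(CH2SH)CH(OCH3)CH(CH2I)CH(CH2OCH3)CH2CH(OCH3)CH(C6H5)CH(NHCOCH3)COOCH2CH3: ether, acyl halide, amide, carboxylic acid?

amide: present (CH(NHCOCH3) — pendant –NHC(=O)CH3: N bonded to a carbonyl → amide (not amine)).
acyl halide: present (CH(COCl) — pendant –C(=O)X: carbonyl C bonded to C and halogen → acyl halide).
ether: present (CH(OCH3) — pendant –OCH3: C–O–C with sp³ C, no adjacent C=O → ether).
carboxylic acid: absent. In COOCH2CH3, the acyl oxygen is bonded to carbon (–O–C), not to H, so this is an ester. In CH(NHCOCH3), the carbonyl is bonded to nitrogen, not to –OH; that is an amide.

carboxylic acid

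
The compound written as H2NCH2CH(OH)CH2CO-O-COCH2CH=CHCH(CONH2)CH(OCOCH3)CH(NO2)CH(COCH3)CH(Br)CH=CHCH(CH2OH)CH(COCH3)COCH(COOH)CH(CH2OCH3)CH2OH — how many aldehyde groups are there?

Working along the chain:
  H2NCH2: –NH2 on an sp³ carbon with no adjacent C=O → amine.
  CH(OH): –OH on an sp³ carbon → alcohol (secondary).
  CH2CO-O-COCH2: two acyl groups sharing one oxygen, –C(=O)–O–C(=O)– → anhydride.
  CH=CH: C=C double bond → alkene.
  CH(CONH2): pendant –CONH2: carbonyl C bonded to C and N → amide.
  CH(OCOCH3): pendant –OC(=O)CH3: an acyloxy group → ester.
  CH(NO2): –NO2 on an sp³ carbon → nitro (the N=O is not a carbonyl).
  CH(COCH3): pendant –COCH3: carbonyl C bonded to two carbons → ketone.
  CH(Br): halogen on an sp³ carbon → alkyl halide.
  CH=CH: C=C double bond → alkene.
  CH(CH2OH): pendant –CH2OH on an sp³ backbone C → alcohol.
  CH(COCH3): pendant –COCH3: carbonyl C bonded to two carbons → ketone.
  CO: –C(=O)– with carbon on both sides → ketone.
  CH(COOH): pendant –COOH: carbonyl C bonded to C and –OH → carboxylic acid.
  CH(CH2OCH3): pendant –CH2OCH3: C–O–C linkage → ether.
  CH2OH: –OH on an sp³ carbon → alcohol.
No segment is a aldehyde: CH(OCOCH3) is ester, not aldehyde; CH(COCH3) is ketone, not aldehyde; CH(COCH3) is ketone, not aldehyde. → 0.

0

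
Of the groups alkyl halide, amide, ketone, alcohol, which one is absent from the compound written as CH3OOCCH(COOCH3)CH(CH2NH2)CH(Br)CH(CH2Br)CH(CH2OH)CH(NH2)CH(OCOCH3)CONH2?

alcohol: present (CH(CH2OH) — pendant –CH2OH on an sp³ backbone C → alcohol).
amide: present (CONH2 — –C(=O)NH2: carbonyl C bonded to C and to N → amide (the N is not a separate amine)).
alkyl halide: present (CH(Br) — halogen on an sp³ carbon → alkyl halide).
ketone: absent. In each of CH3OOC, CH(COOCH3) and CH(OCOCH3), the C=O is bonded to an –O–C group, which defines an ester, not a ketone. In CONH2, the C=O is bonded to nitrogen, which defines an amide, not a ketone.

ketone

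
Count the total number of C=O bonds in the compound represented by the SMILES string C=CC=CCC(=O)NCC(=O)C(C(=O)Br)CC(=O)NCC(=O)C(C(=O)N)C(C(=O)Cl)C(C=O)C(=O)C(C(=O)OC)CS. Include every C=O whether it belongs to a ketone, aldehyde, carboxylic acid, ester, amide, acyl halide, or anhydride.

CH2CONHCH2: amide, 1 C=O (running total 1).
CO: ketone, 1 C=O (running total 2).
CH(COBr): acyl halide, 1 C=O (running total 3).
CH2CONHCH2: amide, 1 C=O (running total 4).
CO: ketone, 1 C=O (running total 5).
CH(CONH2): amide, 1 C=O (running total 6).
CH(COCl): acyl halide, 1 C=O (running total 7).
CH(CHO): aldehyde, 1 C=O (running total 8).
CO: ketone, 1 C=O (running total 9).
CH(COOCH3): ester, 1 C=O (running total 10).

10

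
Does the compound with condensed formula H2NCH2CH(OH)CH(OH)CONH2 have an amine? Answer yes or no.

yes

–NH2 on an sp³ carbon with no adjacent C=O → amine.
–OH on an sp³ carbon → alcohol (secondary).
–OH on an sp³ carbon → alcohol (secondary).
–C(=O)NH2: carbonyl C bonded to C and to N → amide (the N is not a separate amine).
The H2NCH2 segment supplies the amine: –NH2 on an sp³ carbon with no adjacent C=O → amine.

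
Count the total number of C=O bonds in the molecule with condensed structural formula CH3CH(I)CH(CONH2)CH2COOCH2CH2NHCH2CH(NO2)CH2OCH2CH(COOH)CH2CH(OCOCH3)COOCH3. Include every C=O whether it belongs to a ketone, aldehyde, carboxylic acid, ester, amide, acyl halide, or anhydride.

5

CH(CONH2): amide, 1 C=O (running total 1).
CH2COOCH2: ester, 1 C=O (running total 2).
CH(COOH): carboxylic acid, 1 C=O (running total 3).
CH(OCOCH3): ester, 1 C=O (running total 4).
COOCH3: ester, 1 C=O (running total 5).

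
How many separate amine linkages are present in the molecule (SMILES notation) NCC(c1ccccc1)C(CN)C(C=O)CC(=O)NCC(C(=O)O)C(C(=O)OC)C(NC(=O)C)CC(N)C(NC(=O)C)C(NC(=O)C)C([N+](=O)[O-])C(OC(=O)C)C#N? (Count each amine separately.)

3

–NH2 on an sp³ carbon with no adjacent C=O → amine.
pendant –C6H5: benzene ring → arene.
pendant –CH2NH2: N on sp³ C, no adjacent C=O → amine.
pendant –CHO: carbonyl C bonded to C and H → aldehyde.
–C(=O)–N– linkage → amide (the N is not an amine).
pendant –COOH: carbonyl C bonded to C and –OH → carboxylic acid.
pendant –COOCH3: carbonyl C bonded to C and –OCH3 → ester.
pendant –NHC(=O)CH3: N bonded to a carbonyl → amide (not amine).
–NH2 on an sp³ carbon with no adjacent C=O → amine.
pendant –NHC(=O)CH3: N bonded to a carbonyl → amide (not amine).
pendant –NHC(=O)CH3: N bonded to a carbonyl → amide (not amine).
–NO2 on an sp³ carbon → nitro (the N=O is not a carbonyl).
pendant –OC(=O)CH3: an acyloxy group → ester.
–C≡N: carbon triple-bonded to nitrogen → nitrile.
Amine appears at: H2NCH2, CH(CH2NH2), CH(NH2) → 3.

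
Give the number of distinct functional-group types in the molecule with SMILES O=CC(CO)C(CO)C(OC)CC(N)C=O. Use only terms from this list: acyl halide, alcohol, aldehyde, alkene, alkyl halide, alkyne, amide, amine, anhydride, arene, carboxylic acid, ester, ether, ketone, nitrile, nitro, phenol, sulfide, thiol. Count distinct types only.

4

terminal –CHO: carbonyl C bonded to H and C → aldehyde.
pendant –CH2OH on an sp³ backbone C → alcohol.
pendant –CH2OH on an sp³ backbone C → alcohol.
pendant –OCH3: C–O–C with sp³ C, no adjacent C=O → ether.
–NH2 on an sp³ carbon with no adjacent C=O → amine.
terminal –CHO: carbonyl C bonded to H and C → aldehyde.
Distinct types present: alcohol, aldehyde, amine, ether.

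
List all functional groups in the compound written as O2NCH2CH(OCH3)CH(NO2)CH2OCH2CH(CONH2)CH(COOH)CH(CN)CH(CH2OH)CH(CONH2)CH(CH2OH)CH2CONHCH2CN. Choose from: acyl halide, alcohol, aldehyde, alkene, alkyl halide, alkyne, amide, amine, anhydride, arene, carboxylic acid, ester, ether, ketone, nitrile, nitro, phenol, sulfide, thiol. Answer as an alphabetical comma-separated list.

Working along the chain:
  O2NCH2: –NO2 on carbon → nitro group.
  CH(OCH3): pendant –OCH3: C–O–C with sp³ C, no adjacent C=O → ether.
  CH(NO2): –NO2 on an sp³ carbon → nitro (the N=O is not a carbonyl).
  CH2OCH2: C–O–C with sp³ carbons on both sides and no adjacent C=O → ether.
  CH(CONH2): pendant –CONH2: carbonyl C bonded to C and N → amide.
  CH(COOH): pendant –COOH: carbonyl C bonded to C and –OH → carboxylic acid.
  CH(CN): pendant –C≡N: nitrile.
  CH(CH2OH): pendant –CH2OH on an sp³ backbone C → alcohol.
  CH(CONH2): pendant –CONH2: carbonyl C bonded to C and N → amide.
  CH(CH2OH): pendant –CH2OH on an sp³ backbone C → alcohol.
  CH2CONHCH2: –C(=O)–N– linkage → amide (the N is not an amine).
  CN: –C≡N: carbon triple-bonded to nitrogen → nitrile.

alcohol, amide, carboxylic acid, ether, nitrile, nitro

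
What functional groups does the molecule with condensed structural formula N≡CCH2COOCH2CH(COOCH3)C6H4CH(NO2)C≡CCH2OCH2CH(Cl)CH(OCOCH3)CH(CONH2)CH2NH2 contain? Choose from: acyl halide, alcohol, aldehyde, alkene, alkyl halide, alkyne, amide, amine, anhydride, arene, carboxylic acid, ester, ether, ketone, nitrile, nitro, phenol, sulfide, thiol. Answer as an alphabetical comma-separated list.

N≡C–: carbon triple-bonded to nitrogen → nitrile.
–C(=O)–O–C with C on the carbonyl side → ester.
pendant –COOCH3: carbonyl C bonded to C and –OCH3 → ester.
para-disubstituted benzene ring → arene.
–NO2 on an sp³ carbon → nitro (the N=O is not a carbonyl).
C≡C triple bond → alkyne.
C–O–C with sp³ carbons on both sides and no adjacent C=O → ether.
halogen on an sp³ carbon → alkyl halide.
pendant –OC(=O)CH3: an acyloxy group → ester.
pendant –CONH2: carbonyl C bonded to C and N → amide.
–NH2 on an sp³ carbon with no adjacent C=O → amine.

alkyl halide, alkyne, amide, amine, arene, ester, ether, nitrile, nitro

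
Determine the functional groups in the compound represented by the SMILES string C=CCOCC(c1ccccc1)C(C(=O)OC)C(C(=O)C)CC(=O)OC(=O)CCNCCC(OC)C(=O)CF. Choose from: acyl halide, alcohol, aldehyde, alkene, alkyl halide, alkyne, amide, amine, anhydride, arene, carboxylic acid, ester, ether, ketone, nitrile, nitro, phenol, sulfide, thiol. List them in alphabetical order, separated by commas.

Reading the structure from left to right:
  CH2=CH: C=C double bond → alkene.
  CH2OCH2: C–O–C with sp³ carbons on both sides and no adjacent C=O → ether.
  CH(C6H5): pendant –C6H5: benzene ring → arene.
  CH(COOCH3): pendant –COOCH3: carbonyl C bonded to C and –OCH3 → ester.
  CH(COCH3): pendant –COCH3: carbonyl C bonded to two carbons → ketone.
  CH2CO-O-COCH2: two acyl groups sharing one oxygen, –C(=O)–O–C(=O)– → anhydride.
  CH2NHCH2: C–N–C with sp³ carbons and no adjacent C=O → amine (secondary).
  CH(OCH3): pendant –OCH3: C–O–C with sp³ C, no adjacent C=O → ether.
  CO: –C(=O)– with carbon on both sides → ketone.
  CH2F: halogen on an sp³ carbon → alkyl halide.

alkene, alkyl halide, amine, anhydride, arene, ester, ether, ketone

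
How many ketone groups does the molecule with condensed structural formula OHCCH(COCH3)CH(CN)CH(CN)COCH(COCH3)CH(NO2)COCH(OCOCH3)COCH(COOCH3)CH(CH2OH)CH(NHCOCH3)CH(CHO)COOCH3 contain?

5

terminal –CHO: carbonyl C bonded to H and C → aldehyde.
pendant –COCH3: carbonyl C bonded to two carbons → ketone.
pendant –C≡N: nitrile.
pendant –C≡N: nitrile.
–C(=O)– with carbon on both sides → ketone.
pendant –COCH3: carbonyl C bonded to two carbons → ketone.
–NO2 on an sp³ carbon → nitro (the N=O is not a carbonyl).
–C(=O)– with carbon on both sides → ketone.
pendant –OC(=O)CH3: an acyloxy group → ester.
–C(=O)– with carbon on both sides → ketone.
pendant –COOCH3: carbonyl C bonded to C and –OCH3 → ester.
pendant –CH2OH on an sp³ backbone C → alcohol.
pendant –NHC(=O)CH3: N bonded to a carbonyl → amide (not amine).
pendant –CHO: carbonyl C bonded to C and H → aldehyde.
–C(=O)OCH3: carbonyl C bonded to C and to –OCH3 → ester (not ketone + ether).
Ketone appears at: CH(COCH3), CO, CH(COCH3), CO, CO → 5.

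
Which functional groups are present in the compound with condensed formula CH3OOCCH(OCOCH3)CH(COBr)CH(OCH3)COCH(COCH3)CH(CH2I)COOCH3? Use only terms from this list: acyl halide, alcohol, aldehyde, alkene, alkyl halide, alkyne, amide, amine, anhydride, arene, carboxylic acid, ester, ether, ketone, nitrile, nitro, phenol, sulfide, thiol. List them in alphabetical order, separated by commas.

CH3O–C(=O)–: carbonyl C bonded to C and to –OCH3 → ester (not ketone + ether).
pendant –OC(=O)CH3: an acyloxy group → ester.
pendant –C(=O)X: carbonyl C bonded to C and halogen → acyl halide.
pendant –OCH3: C–O–C with sp³ C, no adjacent C=O → ether.
–C(=O)– with carbon on both sides → ketone.
pendant –COCH3: carbonyl C bonded to two carbons → ketone.
pendant –CH2X: halogen on sp³ carbon → alkyl halide.
–C(=O)OCH3: carbonyl C bonded to C and to –OCH3 → ester (not ketone + ether).

acyl halide, alkyl halide, ester, ether, ketone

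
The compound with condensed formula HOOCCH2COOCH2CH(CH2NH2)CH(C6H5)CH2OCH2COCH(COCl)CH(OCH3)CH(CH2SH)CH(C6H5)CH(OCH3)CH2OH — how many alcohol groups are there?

1

Reading the structure from left to right:
  HOOC: –COOH: carbonyl C bonded to –OH and C → carboxylic acid (the –OH is not a separate alcohol).
  CH2COOCH2: –C(=O)–O–C with C on the carbonyl side → ester.
  CH(CH2NH2): pendant –CH2NH2: N on sp³ C, no adjacent C=O → amine.
  CH(C6H5): pendant –C6H5: benzene ring → arene.
  CH2OCH2: C–O–C with sp³ carbons on both sides and no adjacent C=O → ether.
  CO: –C(=O)– with carbon on both sides → ketone.
  CH(COCl): pendant –C(=O)X: carbonyl C bonded to C and halogen → acyl halide.
  CH(OCH3): pendant –OCH3: C–O–C with sp³ C, no adjacent C=O → ether.
  CH(CH2SH): pendant –CH2SH → thiol.
  CH(C6H5): pendant –C6H5: benzene ring → arene.
  CH(OCH3): pendant –OCH3: C–O–C with sp³ C, no adjacent C=O → ether.
  CH2OH: –OH on an sp³ carbon → alcohol.
Alcohol appears at: CH2OH → 1.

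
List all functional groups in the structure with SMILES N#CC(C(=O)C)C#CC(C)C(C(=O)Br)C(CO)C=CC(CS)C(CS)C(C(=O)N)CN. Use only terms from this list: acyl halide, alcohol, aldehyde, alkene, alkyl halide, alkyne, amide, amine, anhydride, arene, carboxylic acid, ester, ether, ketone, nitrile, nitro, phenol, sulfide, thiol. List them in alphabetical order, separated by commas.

acyl halide, alcohol, alkene, alkyne, amide, amine, ketone, nitrile, thiol

Reading the structure from left to right:
  N≡C: N≡C–: carbon triple-bonded to nitrogen → nitrile.
  CH(COCH3): pendant –COCH3: carbonyl C bonded to two carbons → ketone.
  C≡C: C≡C triple bond → alkyne.
  CH(COBr): pendant –C(=O)X: carbonyl C bonded to C and halogen → acyl halide.
  CH(CH2OH): pendant –CH2OH on an sp³ backbone C → alcohol.
  CH=CH: C=C double bond → alkene.
  CH(CH2SH): pendant –CH2SH → thiol.
  CH(CH2SH): pendant –CH2SH → thiol.
  CH(CONH2): pendant –CONH2: carbonyl C bonded to C and N → amide.
  CH2NH2: –NH2 on an sp³ carbon with no adjacent C=O → amine.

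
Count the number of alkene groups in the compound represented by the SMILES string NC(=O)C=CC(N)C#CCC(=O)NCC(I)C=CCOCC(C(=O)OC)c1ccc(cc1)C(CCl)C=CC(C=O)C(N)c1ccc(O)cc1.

–C(=O)NH2: carbonyl C bonded to C and to N → amide (the N is not a separate amine).
C=C double bond → alkene.
–NH2 on an sp³ carbon with no adjacent C=O → amine.
C≡C triple bond → alkyne.
–C(=O)–N– linkage → amide (the N is not an amine).
halogen on an sp³ carbon → alkyl halide.
C=C double bond → alkene.
C–O–C with sp³ carbons on both sides and no adjacent C=O → ether.
pendant –COOCH3: carbonyl C bonded to C and –OCH3 → ester.
para-disubstituted benzene ring → arene.
pendant –CH2X: halogen on sp³ carbon → alkyl halide.
C=C double bond → alkene.
pendant –CHO: carbonyl C bonded to C and H → aldehyde.
–NH2 on an sp³ carbon with no adjacent C=O → amine.
–OH attached directly to an aromatic ring → phenol (not alcohol); the ring itself is an arene.
Alkene appears at: CH=CH, CH=CH, CH=CH → 3.

3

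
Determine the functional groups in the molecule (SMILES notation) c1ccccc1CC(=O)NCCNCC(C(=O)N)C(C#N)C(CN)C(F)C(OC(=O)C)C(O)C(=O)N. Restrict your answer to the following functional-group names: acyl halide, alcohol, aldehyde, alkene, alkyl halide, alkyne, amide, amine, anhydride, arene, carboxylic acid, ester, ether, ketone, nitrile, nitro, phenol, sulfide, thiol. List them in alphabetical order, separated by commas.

C6H5– phenyl ring → arene.
–C(=O)–N– linkage → amide (the N is not an amine).
C–N–C with sp³ carbons and no adjacent C=O → amine (secondary).
pendant –CONH2: carbonyl C bonded to C and N → amide.
pendant –C≡N: nitrile.
pendant –CH2NH2: N on sp³ C, no adjacent C=O → amine.
halogen on an sp³ carbon → alkyl halide.
pendant –OC(=O)CH3: an acyloxy group → ester.
–OH on an sp³ carbon → alcohol (secondary).
–C(=O)NH2: carbonyl C bonded to C and to N → amide (the N is not a separate amine).

alcohol, alkyl halide, amide, amine, arene, ester, nitrile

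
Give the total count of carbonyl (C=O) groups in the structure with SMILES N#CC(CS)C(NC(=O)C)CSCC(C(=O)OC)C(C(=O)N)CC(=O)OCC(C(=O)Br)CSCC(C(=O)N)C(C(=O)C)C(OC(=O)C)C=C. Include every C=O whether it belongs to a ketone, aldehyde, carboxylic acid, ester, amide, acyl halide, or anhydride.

8

CH(NHCOCH3): amide, 1 C=O (running total 1).
CH(COOCH3): ester, 1 C=O (running total 2).
CH(CONH2): amide, 1 C=O (running total 3).
CH2COOCH2: ester, 1 C=O (running total 4).
CH(COBr): acyl halide, 1 C=O (running total 5).
CH(CONH2): amide, 1 C=O (running total 6).
CH(COCH3): ketone, 1 C=O (running total 7).
CH(OCOCH3): ester, 1 C=O (running total 8).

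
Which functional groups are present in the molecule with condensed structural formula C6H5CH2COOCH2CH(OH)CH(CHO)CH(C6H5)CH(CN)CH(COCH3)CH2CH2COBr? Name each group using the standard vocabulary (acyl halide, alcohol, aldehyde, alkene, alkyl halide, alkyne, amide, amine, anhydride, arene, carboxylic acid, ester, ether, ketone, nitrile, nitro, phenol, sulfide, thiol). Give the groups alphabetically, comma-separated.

acyl halide, alcohol, aldehyde, arene, ester, ketone, nitrile

Taking each segment in turn:
  C6H5: C6H5– phenyl ring → arene.
  CH2COOCH2: –C(=O)–O–C with C on the carbonyl side → ester.
  CH(OH): –OH on an sp³ carbon → alcohol (secondary).
  CH(CHO): pendant –CHO: carbonyl C bonded to C and H → aldehyde.
  CH(C6H5): pendant –C6H5: benzene ring → arene.
  CH(CN): pendant –C≡N: nitrile.
  CH(COCH3): pendant –COCH3: carbonyl C bonded to two carbons → ketone.
  COBr: –C(=O)Br: carbonyl C bonded to C and to a halogen → acyl halide (not alkyl halide).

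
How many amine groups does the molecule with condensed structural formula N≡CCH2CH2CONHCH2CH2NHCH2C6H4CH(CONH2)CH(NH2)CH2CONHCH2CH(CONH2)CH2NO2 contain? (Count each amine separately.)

2

Working along the chain:
  N≡C: N≡C–: carbon triple-bonded to nitrogen → nitrile.
  CH2CONHCH2: –C(=O)–N– linkage → amide (the N is not an amine).
  CH2NHCH2: C–N–C with sp³ carbons and no adjacent C=O → amine (secondary).
  C6H4: para-disubstituted benzene ring → arene.
  CH(CONH2): pendant –CONH2: carbonyl C bonded to C and N → amide.
  CH(NH2): –NH2 on an sp³ carbon with no adjacent C=O → amine.
  CH2CONHCH2: –C(=O)–N– linkage → amide (the N is not an amine).
  CH(CONH2): pendant –CONH2: carbonyl C bonded to C and N → amide.
  CH2NO2: –NO2 on carbon → nitro group.
Amine appears at: CH2NHCH2, CH(NH2) → 2.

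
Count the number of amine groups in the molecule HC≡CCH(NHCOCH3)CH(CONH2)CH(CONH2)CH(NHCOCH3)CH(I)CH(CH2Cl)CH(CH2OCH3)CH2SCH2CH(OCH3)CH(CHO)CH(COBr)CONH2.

0

Taking each segment in turn:
  HC≡C: C≡C triple bond → alkyne.
  CH(NHCOCH3): pendant –NHC(=O)CH3: N bonded to a carbonyl → amide (not amine).
  CH(CONH2): pendant –CONH2: carbonyl C bonded to C and N → amide.
  CH(CONH2): pendant –CONH2: carbonyl C bonded to C and N → amide.
  CH(NHCOCH3): pendant –NHC(=O)CH3: N bonded to a carbonyl → amide (not amine).
  CH(I): halogen on an sp³ carbon → alkyl halide.
  CH(CH2Cl): pendant –CH2X: halogen on sp³ carbon → alkyl halide.
  CH(CH2OCH3): pendant –CH2OCH3: C–O–C linkage → ether.
  CH2SCH2: C–S–C linkage → sulfide (thioether).
  CH(OCH3): pendant –OCH3: C–O–C with sp³ C, no adjacent C=O → ether.
  CH(CHO): pendant –CHO: carbonyl C bonded to C and H → aldehyde.
  CH(COBr): pendant –C(=O)X: carbonyl C bonded to C and halogen → acyl halide.
  CONH2: –C(=O)NH2: carbonyl C bonded to C and to N → amide (the N is not a separate amine).
No segment is a amine: CH(NHCOCH3) is amide, not amine; CH(CONH2) is amide, not amine; CH(CONH2) is amide, not amine. → 0.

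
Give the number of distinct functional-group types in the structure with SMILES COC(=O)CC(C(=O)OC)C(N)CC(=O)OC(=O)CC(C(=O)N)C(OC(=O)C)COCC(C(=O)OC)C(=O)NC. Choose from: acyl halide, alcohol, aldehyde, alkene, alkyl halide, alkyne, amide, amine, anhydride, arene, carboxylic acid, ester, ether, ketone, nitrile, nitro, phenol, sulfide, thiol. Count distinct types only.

Working along the chain:
  CH3OOC: CH3O–C(=O)–: carbonyl C bonded to C and to –OCH3 → ester (not ketone + ether).
  CH(COOCH3): pendant –COOCH3: carbonyl C bonded to C and –OCH3 → ester.
  CH(NH2): –NH2 on an sp³ carbon with no adjacent C=O → amine.
  CH2CO-O-COCH2: two acyl groups sharing one oxygen, –C(=O)–O–C(=O)– → anhydride.
  CH(CONH2): pendant –CONH2: carbonyl C bonded to C and N → amide.
  CH(OCOCH3): pendant –OC(=O)CH3: an acyloxy group → ester.
  CH2OCH2: C–O–C with sp³ carbons on both sides and no adjacent C=O → ether.
  CH(COOCH3): pendant –COOCH3: carbonyl C bonded to C and –OCH3 → ester.
  CONHCH3: –C(=O)NHCH3: carbonyl C bonded to C and to N → amide (the N is not an amine).
Distinct types present: amide, amine, anhydride, ester, ether.

5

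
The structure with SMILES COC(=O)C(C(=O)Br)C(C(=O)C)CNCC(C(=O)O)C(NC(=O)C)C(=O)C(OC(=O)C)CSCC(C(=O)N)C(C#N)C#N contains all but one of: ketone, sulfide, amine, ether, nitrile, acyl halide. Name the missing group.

amine: present (CH2NHCH2 — C–N–C with sp³ carbons and no adjacent C=O → amine (secondary)).
acyl halide: present (CH(COBr) — pendant –C(=O)X: carbonyl C bonded to C and halogen → acyl halide).
ketone: present (CH(COCH3) — pendant –COCH3: carbonyl C bonded to two carbons → ketone).
sulfide: present (CH2SCH2 — C–S–C linkage → sulfide (thioether)).
nitrile: present (CH(CN) — pendant –C≡N: nitrile).
ether: absent. In each of CH3OOC and CH(OCOCH3), the C–O–C oxygen is adjacent to a C=O, so it belongs to an ester, not an ether.

ether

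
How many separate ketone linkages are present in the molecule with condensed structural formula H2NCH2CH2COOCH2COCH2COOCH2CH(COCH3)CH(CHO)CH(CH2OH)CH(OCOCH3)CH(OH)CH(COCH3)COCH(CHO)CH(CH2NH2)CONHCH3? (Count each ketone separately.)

Taking each segment in turn:
  H2NCH2: –NH2 on an sp³ carbon with no adjacent C=O → amine.
  CH2COOCH2: –C(=O)–O–C with C on the carbonyl side → ester.
  CO: –C(=O)– with carbon on both sides → ketone.
  CH2COOCH2: –C(=O)–O–C with C on the carbonyl side → ester.
  CH(COCH3): pendant –COCH3: carbonyl C bonded to two carbons → ketone.
  CH(CHO): pendant –CHO: carbonyl C bonded to C and H → aldehyde.
  CH(CH2OH): pendant –CH2OH on an sp³ backbone C → alcohol.
  CH(OCOCH3): pendant –OC(=O)CH3: an acyloxy group → ester.
  CH(OH): –OH on an sp³ carbon → alcohol (secondary).
  CH(COCH3): pendant –COCH3: carbonyl C bonded to two carbons → ketone.
  CO: –C(=O)– with carbon on both sides → ketone.
  CH(CHO): pendant –CHO: carbonyl C bonded to C and H → aldehyde.
  CH(CH2NH2): pendant –CH2NH2: N on sp³ C, no adjacent C=O → amine.
  CONHCH3: –C(=O)NHCH3: carbonyl C bonded to C and to N → amide (the N is not an amine).
Ketone appears at: CO, CH(COCH3), CH(COCH3), CO → 4.

4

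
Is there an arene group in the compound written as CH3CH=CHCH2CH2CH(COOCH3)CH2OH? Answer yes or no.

Working along the chain:
  CH=CH: C=C double bond → alkene.
  CH(COOCH3): pendant –COOCH3: carbonyl C bonded to C and –OCH3 → ester.
  CH2OH: –OH on an sp³ carbon → alcohol.
The groups actually present are: alcohol, alkene, ester.

no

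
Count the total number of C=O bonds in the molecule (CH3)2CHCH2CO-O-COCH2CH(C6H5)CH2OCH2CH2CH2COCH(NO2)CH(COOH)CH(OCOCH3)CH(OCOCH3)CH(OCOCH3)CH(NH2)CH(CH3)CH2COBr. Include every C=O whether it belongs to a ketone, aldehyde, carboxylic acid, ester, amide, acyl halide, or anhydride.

8

CH2CO-O-COCH2: anhydride, 2 C=O (running total 2).
CO: ketone, 1 C=O (running total 3).
CH(COOH): carboxylic acid, 1 C=O (running total 4).
CH(OCOCH3): ester, 1 C=O (running total 5).
CH(OCOCH3): ester, 1 C=O (running total 6).
CH(OCOCH3): ester, 1 C=O (running total 7).
COBr: acyl halide, 1 C=O (running total 8).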